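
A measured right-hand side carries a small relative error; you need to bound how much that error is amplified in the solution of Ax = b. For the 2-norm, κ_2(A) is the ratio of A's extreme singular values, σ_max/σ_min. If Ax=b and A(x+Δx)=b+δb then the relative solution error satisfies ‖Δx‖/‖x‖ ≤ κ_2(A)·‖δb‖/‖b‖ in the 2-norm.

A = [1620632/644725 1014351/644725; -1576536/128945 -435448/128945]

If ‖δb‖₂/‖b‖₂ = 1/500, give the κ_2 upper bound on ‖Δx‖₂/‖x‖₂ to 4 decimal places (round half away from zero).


AᵀA = [38526527104/247275625 11187612072/247275625; 11187612072/247275625 3432053521/247275625]; tr = 67133729/395641, det = 45697600/395641
λ_max, λ_min = (67133729/395641 ± √4434618192799041/156531800881)/2 = 169, 270400/395641
κ_2(A) = √(λ_max/λ_min) = √(169 / (270400/395641)) = 15.7250
worst-case relative error ≤ 15.7250 × 1/500 = 0.0315

0.0315


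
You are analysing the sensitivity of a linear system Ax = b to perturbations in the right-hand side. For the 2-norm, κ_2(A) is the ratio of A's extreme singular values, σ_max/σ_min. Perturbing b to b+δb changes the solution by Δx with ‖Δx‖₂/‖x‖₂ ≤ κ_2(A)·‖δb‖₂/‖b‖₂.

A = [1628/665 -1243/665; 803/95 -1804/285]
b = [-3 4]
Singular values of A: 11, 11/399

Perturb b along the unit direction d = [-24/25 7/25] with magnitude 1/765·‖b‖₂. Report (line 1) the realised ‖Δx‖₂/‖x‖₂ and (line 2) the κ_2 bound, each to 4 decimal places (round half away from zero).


largest singular value 11, smallest 11/399
condition number: 11 ÷ (11/399) = 399.0000
perturbation bound = 399.0000·1/765 = 0.5216
solve Ax = b  →  x = [87.2727 115.9091]
‖b‖ = 5.0000, ‖x‖ = 145.0912
Δx = A⁻¹·δb where δb = 1/765·5.0000·d; ‖Δx‖ = 0.2371
relative error = 0.0016
so the bound overstates the realised error by a factor of ≈ 319.2006 (computed from the unrounded values)

0.0016
0.5216


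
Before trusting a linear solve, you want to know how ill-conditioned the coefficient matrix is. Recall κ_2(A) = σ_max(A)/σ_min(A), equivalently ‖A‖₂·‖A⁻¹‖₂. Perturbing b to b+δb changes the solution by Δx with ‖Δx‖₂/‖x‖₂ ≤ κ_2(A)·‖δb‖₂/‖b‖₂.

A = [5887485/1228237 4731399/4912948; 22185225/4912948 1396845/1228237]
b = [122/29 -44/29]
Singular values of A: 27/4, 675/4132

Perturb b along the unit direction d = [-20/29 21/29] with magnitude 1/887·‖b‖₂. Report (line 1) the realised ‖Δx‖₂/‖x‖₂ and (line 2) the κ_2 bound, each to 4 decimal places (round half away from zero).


σ_max = 27/4, σ_min = 675/4132
κ_2(A) = (27/4) / (675/4132) = 41.3200
worst-case relative error ≤ 41.3200 × 1/887 = 0.0466
solve Ax = b  →  x = [5.6640 -23.8237]
‖b‖₂ = 4.4721 and ‖x‖₂ = 24.4877
re-solving with b+δb shifts x by Δx of norm 0.0309
realised ‖Δx‖/‖x‖ = 0.0013
realised/bound (from unrounded values) ≈ 0.0271

0.0013
0.0466


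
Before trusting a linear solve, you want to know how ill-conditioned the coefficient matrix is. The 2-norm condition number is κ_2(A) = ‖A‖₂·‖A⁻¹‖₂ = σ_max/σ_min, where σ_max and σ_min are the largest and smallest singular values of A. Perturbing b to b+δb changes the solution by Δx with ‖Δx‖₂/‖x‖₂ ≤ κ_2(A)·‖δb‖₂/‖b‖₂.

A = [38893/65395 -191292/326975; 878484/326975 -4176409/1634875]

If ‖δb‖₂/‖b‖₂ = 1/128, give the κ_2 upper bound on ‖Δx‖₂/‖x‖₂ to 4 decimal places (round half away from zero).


2.1484

AᵀA = [481588801/63600625 -2293222176/318003125; -2293222176/318003125 10920409201/1590015625]; tr = 27300986/1890625, det = 130321/47265625
λ_max, λ_min = (27300986/1890625 ± √745304414469696/3574462890625)/2 = 361/25, 361/1890625
σ_max=√(361/25)=(19/5), σ_min=√(361/1890625)=(19/1375) → κ = 275.0000
bound on ‖Δx‖/‖x‖: κ·ε = 275.0000·1/128 = 2.1484


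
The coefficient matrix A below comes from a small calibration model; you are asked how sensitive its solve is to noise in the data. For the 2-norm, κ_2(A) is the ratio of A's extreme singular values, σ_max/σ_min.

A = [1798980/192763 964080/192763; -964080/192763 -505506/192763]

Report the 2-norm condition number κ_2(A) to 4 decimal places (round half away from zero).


266.8000

form AᵀA = [14414461200/128572921 7687573920/128572921; 7687573920/128572921 4100299524/128572921] with trace 64064916/444889 and determinant 129600/444889
solving λ² − 64064916/444889·λ + 129600/444889 = 0 gives λ = 144, 900/444889
so κ_2 = √(144 / (900/444889)) = 266.8000


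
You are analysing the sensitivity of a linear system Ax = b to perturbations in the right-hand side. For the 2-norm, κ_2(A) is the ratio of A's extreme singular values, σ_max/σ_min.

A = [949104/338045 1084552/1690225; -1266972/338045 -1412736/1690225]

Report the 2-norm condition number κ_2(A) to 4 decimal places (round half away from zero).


395.7600

M = AᵀA = [100240658064/4570976881 112769983872/22854884405; 112769983872/22854884405 126883041856/114274422025]. tr(M)=1566269776/67980025, det(M)=9216/2719201
char-poly roots: 576/25 and 400/2719201
σ_max=√(576/25)=(24/5), σ_min=√(400/2719201)=(20/1649) → κ = 395.7600


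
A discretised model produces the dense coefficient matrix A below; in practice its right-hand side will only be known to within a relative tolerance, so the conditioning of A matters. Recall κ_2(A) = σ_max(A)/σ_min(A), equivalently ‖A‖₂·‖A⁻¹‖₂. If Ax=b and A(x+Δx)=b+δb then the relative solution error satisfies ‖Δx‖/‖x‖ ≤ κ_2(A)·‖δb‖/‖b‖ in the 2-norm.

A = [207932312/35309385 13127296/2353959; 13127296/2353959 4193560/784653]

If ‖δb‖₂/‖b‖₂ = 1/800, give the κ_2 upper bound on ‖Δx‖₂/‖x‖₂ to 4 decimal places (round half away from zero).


form AᵀA = [97513881016384/1482464529225 6191252867072/98830968615; 6191252867072/98830968615 393102746176/6588731241] with trace 221120093824/1762740225 and determinant 9834496/70509609
char-poly roots: 3136/25 and 78400/70509609
so κ_2 = √((3136/25) / (78400/70509609)) = 335.8800
κ_2(A)·‖δb‖/‖b‖ = 0.4199

0.4199


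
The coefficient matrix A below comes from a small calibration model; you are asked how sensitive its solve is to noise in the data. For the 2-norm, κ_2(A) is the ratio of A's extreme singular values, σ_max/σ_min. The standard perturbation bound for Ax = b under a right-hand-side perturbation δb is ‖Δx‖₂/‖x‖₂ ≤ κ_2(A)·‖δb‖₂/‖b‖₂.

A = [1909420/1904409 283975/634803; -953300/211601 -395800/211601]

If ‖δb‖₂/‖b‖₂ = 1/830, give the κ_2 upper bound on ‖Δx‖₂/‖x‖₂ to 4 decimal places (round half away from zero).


M = AᵀA = [45959034400/2157509601 6382964500/719169867; 6382964500/719169867 886710625/239723289]. tr(M)=319168225/12766329, det(M)=250000/12766329
solving λ² − 319168225/12766329·λ + 250000/12766329 = 0 gives λ = 25, 10000/12766329
σ_max=√25=5, σ_min=√(10000/12766329)=(100/3573) → κ = 178.6500
κ_2(A)·‖δb‖/‖b‖ = 0.2152

0.2152


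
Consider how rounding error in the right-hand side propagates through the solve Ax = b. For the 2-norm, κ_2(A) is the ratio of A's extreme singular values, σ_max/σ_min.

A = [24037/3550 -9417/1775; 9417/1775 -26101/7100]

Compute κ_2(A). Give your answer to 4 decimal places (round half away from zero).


M = AᵀA = [37299877/504100 -27940239/504100; -27940239/504100 84005617/2016400]. tr(M)=9328205/80656, det(M)=3418801/322624
solving λ² − 9328205/80656·λ + 3418801/322624 = 0 gives λ = 1849/16, 1849/20164
κ = σ_max/σ_min = (43/4)/(43/142) = 35.5000

35.5000


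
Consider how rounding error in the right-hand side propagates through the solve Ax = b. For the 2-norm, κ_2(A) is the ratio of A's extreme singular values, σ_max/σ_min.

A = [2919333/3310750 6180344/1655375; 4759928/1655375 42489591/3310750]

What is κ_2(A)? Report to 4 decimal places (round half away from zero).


323.0000

AᵀA = [158640261481/17537704900 35246380176/876885245; 35246380176/876885245 3133043121889/17537704900]; tr = 195816977/1043290, det = 352275361/1043290000
eigenvalues of AᵀA: λ = (tr ± √(tr²−4·det))/2 = 18769/100, 18769/10432900
κ = σ_max/σ_min = (137/10)/(137/3230) = 323.0000


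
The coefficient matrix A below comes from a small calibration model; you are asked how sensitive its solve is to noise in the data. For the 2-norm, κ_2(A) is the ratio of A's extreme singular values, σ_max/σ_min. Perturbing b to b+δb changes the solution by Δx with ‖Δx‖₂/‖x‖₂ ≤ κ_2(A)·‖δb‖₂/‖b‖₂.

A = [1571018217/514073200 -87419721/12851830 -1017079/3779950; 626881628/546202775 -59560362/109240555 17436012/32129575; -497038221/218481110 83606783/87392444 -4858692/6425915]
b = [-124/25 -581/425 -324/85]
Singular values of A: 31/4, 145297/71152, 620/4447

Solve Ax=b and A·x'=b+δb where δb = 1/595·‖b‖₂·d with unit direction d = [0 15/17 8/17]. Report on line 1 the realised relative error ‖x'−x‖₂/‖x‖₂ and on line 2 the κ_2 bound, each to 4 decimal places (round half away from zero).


largest singular value 31/4, smallest 620/4447
κ = σ_max/σ_min = (31/4)/(620/4447) = 55.5875
worst-case relative error ≤ 55.5875 × 1/595 = 0.0934
solve Ax = b  →  x = [10.2168 6.0339 -18.0645]
‖b‖₂ = 6.4031 and ‖x‖₂ = 21.6129
δb = ε·‖b‖·d = [0.0000 0.0095 0.0051]; solving A·Δx = δb gives ‖Δx‖ = 0.0772
realised ‖Δx‖/‖x‖ = 0.0036
tightness: 0.0036 against a bound of 0.0934 (unrounded ratio ≈ 0.0382)

0.0036
0.0934


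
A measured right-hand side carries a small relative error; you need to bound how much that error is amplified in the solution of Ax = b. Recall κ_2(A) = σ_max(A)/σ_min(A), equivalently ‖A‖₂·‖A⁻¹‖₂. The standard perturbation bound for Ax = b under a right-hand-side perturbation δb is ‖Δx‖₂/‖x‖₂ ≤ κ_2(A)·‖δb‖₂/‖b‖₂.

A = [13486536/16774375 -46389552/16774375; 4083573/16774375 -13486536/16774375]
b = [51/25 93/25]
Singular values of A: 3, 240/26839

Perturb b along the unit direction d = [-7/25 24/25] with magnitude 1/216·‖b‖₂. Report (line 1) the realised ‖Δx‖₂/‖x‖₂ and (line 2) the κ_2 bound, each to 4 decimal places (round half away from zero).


from the listed singular values, σ₁ = 3, σ_n = 240/26839
κ_2(A) = 3 / (240/26839) = 335.4875
κ_2(A)·‖δb‖/‖b‖ = 1.5532
solve Ax = b  →  x = [322.3480 92.9765]
‖b‖₂ = 4.2426 and ‖x‖₂ = 335.4890
δb = ε·‖b‖·d = [-0.0055 0.0189]; solving A·Δx = δb gives ‖Δx‖ = 2.1965
realised ‖Δx‖/‖x‖ = 0.0065
so the bound overstates the realised error by a factor of ≈ 237.2265 (computed from the unrounded values)

0.0065
1.5532


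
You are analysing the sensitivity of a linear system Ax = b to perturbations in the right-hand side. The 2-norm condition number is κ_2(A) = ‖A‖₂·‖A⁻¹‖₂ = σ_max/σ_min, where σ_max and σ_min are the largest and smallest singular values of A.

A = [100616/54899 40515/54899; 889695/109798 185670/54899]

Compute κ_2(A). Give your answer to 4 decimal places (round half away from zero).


370.8000

AᵀA = [2928841/42436 305085/10609; 305085/10609 127125/10609]; tr = 3437341/42436, det = 2025/42436
solving λ² − 3437341/42436·λ + 2025/42436 = 0 gives λ = 81, 25/42436
κ = σ_max/σ_min = 9/(5/206) = 370.8000


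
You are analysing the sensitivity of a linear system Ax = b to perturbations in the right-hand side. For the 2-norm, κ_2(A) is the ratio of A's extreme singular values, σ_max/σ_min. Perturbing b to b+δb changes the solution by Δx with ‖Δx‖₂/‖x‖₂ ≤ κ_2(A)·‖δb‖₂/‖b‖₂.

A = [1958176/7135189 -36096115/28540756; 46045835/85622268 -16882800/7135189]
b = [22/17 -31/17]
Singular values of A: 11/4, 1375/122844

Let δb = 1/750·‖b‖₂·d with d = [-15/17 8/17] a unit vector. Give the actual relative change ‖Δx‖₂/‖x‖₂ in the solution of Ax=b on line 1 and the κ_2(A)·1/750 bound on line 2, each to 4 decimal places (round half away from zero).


0.0015
0.3276

σ_max = 11/4, σ_min = 1375/122844
κ_2(A) = (11/4) / (1375/122844) = 245.6880
bound on ‖Δx‖/‖x‖: κ·ε = 245.6880·1/750 = 0.3276
solve Ax = b  →  x = [-174.4039 -38.8682]
‖b‖ = 2.2361, ‖x‖ = 178.6826
Δx = A⁻¹·δb where δb = 1/750·2.2361·d; ‖Δx‖ = 0.2664
dividing the unrounded norms, ‖Δx‖/‖x‖ = 0.0015
so the bound overstates the realised error by a factor of ≈ 219.7505 (computed from the unrounded values)


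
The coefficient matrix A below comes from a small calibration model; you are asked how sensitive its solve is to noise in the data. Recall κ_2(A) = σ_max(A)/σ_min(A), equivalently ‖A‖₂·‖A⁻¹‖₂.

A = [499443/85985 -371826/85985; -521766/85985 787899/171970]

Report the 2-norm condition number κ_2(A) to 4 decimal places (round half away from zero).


296.5000

M = AᵀA = [124062561/1758245 -93045267/1758245; -93045267/1758245 279144621/7032980]. tr(M)=155078973/1406596, det(M)=194481/1406596
solving λ² − 155078973/1406596·λ + 194481/1406596 = 0 gives λ = 441/4, 441/351649
so κ_2 = √((441/4) / (441/351649)) = 296.5000


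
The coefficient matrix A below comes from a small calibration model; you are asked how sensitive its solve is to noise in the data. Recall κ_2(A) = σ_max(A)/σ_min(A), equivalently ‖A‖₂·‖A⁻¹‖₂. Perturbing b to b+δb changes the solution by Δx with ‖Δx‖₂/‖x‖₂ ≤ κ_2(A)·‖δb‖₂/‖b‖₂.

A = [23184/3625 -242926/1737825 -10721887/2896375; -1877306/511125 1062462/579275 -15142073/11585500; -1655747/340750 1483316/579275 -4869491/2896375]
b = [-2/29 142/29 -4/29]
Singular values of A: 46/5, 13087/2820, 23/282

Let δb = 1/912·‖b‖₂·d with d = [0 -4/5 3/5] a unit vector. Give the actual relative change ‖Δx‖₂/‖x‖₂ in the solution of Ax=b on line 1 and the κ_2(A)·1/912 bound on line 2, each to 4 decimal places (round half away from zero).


from the listed singular values, σ₁ = 46/5, σ_n = 23/282
κ_2(A) = (46/5) / (23/282) = 112.8000
κ_2(A)·‖δb‖/‖b‖ = 0.1237
solve Ax = b  →  x = [-13.9409 -41.2862 -22.5077]
‖b‖ = 4.8990, ‖x‖ = 49.0459
with δb = [0.0000 -0.0043 0.0032], A·Δx = δb → ‖Δx‖ = 0.0659
realised ‖Δx‖/‖x‖ = 0.0013
so the bound overstates the realised error by a factor of ≈ 92.1053 (computed from the unrounded values)

0.0013
0.1237


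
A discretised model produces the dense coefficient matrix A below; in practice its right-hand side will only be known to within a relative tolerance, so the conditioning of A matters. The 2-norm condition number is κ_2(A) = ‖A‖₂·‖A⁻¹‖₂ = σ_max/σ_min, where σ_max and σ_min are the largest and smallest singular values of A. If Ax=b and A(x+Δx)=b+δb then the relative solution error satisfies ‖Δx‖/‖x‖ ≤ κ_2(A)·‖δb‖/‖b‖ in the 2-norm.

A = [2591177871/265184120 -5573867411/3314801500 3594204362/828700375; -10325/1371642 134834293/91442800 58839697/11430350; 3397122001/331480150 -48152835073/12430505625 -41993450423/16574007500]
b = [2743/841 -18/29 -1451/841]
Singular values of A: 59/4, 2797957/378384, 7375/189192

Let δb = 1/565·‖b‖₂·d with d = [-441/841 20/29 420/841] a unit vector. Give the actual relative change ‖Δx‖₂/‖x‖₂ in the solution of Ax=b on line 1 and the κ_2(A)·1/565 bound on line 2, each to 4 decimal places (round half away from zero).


σ_max = 59/4, σ_min = 7375/189192
κ_2(A) = (59/4) / (7375/189192) = 378.3840
perturbation bound = 378.3840·1/565 = 0.6697
solve Ax = b  →  x = [21.6137 70.9833 -20.4217]
‖b‖₂ = 3.7417 and ‖x‖₂ = 76.9600
δb = ε·‖b‖·d = [-0.0035 0.0046 0.0033]; solving A·Δx = δb gives ‖Δx‖ = 0.1699
realised ‖Δx‖/‖x‖ = 0.0022
realised/bound (from unrounded values) ≈ 0.0033

0.0022
0.6697


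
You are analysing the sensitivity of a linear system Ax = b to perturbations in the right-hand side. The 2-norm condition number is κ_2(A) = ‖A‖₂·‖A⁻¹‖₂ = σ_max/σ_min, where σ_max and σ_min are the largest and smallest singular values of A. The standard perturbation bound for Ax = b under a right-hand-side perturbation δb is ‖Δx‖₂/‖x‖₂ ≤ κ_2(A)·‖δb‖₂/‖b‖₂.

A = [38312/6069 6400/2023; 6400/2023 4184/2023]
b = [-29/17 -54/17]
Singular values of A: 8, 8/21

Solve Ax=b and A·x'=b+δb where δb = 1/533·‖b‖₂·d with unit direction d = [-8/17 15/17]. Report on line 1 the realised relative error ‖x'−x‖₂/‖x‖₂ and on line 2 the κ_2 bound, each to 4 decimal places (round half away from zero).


0.0034
0.0394

from the listed singular values, σ₁ = 8, σ_n = 8/21
condition number: 8 ÷ (8/21) = 21.0000
perturbation bound = 21.0000·1/533 = 0.0394
solve Ax = b  →  x = [2.1397 -4.8088]
‖b‖₂ = 3.6056 and ‖x‖₂ = 5.2634
with δb = [-0.0032 0.0060], A·Δx = δb → ‖Δx‖ = 0.0178
relative error = 0.0034
tightness: 0.0034 against a bound of 0.0394 (unrounded ratio ≈ 0.0856)


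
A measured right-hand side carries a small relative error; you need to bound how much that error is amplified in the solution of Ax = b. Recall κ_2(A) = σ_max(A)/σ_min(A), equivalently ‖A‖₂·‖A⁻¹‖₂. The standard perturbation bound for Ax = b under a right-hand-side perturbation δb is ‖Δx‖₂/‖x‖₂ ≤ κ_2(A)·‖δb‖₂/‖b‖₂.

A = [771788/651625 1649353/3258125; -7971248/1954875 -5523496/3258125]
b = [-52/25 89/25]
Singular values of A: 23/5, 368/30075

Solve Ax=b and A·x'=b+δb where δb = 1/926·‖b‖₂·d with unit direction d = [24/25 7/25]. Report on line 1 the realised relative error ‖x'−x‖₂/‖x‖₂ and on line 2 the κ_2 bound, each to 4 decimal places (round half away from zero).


from the listed singular values, σ₁ = 23/5, σ_n = 368/30075
κ_2(A) = (23/5) / (368/30075) = 375.9375
bound on ‖Δx‖/‖x‖: κ·ε = 375.9375·1/926 = 0.4060
solve Ax = b  →  x = [30.6302 -75.7734]
‖b‖₂ = 4.1231 and ‖x‖₂ = 81.7302
re-solving with b+δb shifts x by Δx of norm 0.3639
relative error = 0.0045
so the bound overstates the realised error by a factor of ≈ 91.1834 (computed from the unrounded values)

0.0045
0.4060


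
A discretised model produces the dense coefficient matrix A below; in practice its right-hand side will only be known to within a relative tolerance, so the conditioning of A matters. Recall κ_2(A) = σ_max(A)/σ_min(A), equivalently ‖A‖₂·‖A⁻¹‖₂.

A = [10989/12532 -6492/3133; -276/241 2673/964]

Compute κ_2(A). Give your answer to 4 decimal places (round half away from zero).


241.0000

AᵀA = [326738025/157051024 -49005000/9815689; -49005000/9815689 1881830025/157051024]; tr = 6534225/464648, det = 50625/14868736
solving λ² − 6534225/464648·λ + 50625/14868736 = 0 gives λ = 225/16, 225/929296
κ = σ_max/σ_min = (15/4)/(15/964) = 241.0000


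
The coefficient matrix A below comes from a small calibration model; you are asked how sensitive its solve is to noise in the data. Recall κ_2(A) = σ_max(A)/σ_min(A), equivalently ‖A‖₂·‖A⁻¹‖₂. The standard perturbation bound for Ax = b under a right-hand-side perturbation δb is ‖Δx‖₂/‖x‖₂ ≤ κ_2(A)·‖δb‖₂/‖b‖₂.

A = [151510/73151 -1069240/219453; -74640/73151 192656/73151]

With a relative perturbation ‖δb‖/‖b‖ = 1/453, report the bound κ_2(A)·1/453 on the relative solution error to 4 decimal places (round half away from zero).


form AᵀA = [98707300/18515809 -709827280/55547427; -709827280/55547427 5111838016/166642281] with trace 35504164/986049 and determinant 25600/109561
char-poly roots: 36 and 6400/986049
σ_max=√36=6, σ_min=√(6400/986049)=(80/993) → κ = 74.4750
bound on ‖Δx‖/‖x‖: κ·ε = 74.4750·1/453 = 0.1644

0.1644


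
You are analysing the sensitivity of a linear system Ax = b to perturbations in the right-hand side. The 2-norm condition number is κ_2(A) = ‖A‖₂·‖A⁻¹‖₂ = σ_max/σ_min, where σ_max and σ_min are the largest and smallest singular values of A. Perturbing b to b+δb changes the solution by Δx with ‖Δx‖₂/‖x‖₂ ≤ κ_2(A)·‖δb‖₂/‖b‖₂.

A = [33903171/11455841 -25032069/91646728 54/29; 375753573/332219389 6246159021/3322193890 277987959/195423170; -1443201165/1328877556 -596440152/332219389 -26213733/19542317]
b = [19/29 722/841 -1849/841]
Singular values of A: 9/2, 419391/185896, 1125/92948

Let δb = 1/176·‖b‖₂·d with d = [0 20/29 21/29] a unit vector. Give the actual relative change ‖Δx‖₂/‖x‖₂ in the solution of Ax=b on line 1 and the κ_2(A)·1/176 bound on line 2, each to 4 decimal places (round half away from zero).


0.0139
2.1125

σ_max = 9/2, σ_min = 1125/92948
κ_2(A) = (9/2) / (1125/92948) = 371.7920
bound on ‖Δx‖/‖x‖: κ·ε = 371.7920·1/176 = 2.1125
solve Ax = b  →  x = [43.8454 23.8866 -65.8297]
‖b‖₂ = 2.4495 and ‖x‖₂ = 82.6228
Δx = A⁻¹·δb where δb = 1/176·2.4495·d; ‖Δx‖ = 1.1499
relative error = 0.0139
so the bound overstates the realised error by a factor of ≈ 151.7878 (computed from the unrounded values)


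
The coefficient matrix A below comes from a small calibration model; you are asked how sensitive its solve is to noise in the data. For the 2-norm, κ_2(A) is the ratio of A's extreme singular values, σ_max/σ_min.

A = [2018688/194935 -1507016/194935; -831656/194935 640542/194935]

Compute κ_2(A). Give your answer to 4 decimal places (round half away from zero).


187.4375

AᵀA = [5641127744/44970005 -4230657648/44970005; -4230657648/44970005 3173244116/44970005]; tr = 1762874372/8994001, det = 9834496/8994001
char-poly roots: 196 and 50176/8994001
κ_2(A) = √(λ_max/λ_min) = √(196 / (50176/8994001)) = 187.4375


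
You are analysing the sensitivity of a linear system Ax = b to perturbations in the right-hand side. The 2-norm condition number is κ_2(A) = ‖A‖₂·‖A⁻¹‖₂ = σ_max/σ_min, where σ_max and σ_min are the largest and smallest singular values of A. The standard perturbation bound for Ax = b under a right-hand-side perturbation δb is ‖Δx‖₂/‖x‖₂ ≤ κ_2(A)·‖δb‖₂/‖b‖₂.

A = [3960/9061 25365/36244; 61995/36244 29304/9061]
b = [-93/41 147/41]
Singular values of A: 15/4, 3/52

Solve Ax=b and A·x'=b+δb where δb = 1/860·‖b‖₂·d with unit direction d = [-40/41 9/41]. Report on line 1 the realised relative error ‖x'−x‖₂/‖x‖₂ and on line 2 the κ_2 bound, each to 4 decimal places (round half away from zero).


0.0016
0.0756

σ_max = 15/4, σ_min = 3/52
κ = σ_max/σ_min = (15/4)/(3/52) = 65.0000
bound on ‖Δx‖/‖x‖: κ·ε = 65.0000·1/860 = 0.0756
solve Ax = b  →  x = [-45.5059 25.1765]
‖b‖ = 4.2426, ‖x‖ = 52.0062
Δx = A⁻¹·δb where δb = 1/860·4.2426·d; ‖Δx‖ = 0.0855
realised ‖Δx‖/‖x‖ = 0.0016
realised/bound (from unrounded values) ≈ 0.0218


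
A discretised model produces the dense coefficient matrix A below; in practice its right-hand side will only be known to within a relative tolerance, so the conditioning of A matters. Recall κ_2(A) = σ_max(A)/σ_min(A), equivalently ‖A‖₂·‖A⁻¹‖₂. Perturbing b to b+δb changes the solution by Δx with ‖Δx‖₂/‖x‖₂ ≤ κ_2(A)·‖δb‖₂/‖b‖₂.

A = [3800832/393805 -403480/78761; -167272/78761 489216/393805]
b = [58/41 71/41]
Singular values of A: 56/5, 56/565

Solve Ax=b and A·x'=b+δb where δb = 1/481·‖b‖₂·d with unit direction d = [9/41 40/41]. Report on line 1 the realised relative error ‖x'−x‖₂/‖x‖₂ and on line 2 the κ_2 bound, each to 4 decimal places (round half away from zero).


0.0023
0.2349

from the listed singular values, σ₁ = 56/5, σ_n = 56/565
κ = σ_max/σ_min = (56/5)/(56/565) = 113.0000
perturbation bound = 113.0000·1/481 = 0.2349
solve Ax = b  →  x = [9.5746 17.7626]
‖b‖ = 2.2361, ‖x‖ = 20.1788
with δb = [0.0010 0.0045], A·Δx = δb → ‖Δx‖ = 0.0469
relative error = 0.0023
so the bound overstates the realised error by a factor of ≈ 101.0713 (computed from the unrounded values)


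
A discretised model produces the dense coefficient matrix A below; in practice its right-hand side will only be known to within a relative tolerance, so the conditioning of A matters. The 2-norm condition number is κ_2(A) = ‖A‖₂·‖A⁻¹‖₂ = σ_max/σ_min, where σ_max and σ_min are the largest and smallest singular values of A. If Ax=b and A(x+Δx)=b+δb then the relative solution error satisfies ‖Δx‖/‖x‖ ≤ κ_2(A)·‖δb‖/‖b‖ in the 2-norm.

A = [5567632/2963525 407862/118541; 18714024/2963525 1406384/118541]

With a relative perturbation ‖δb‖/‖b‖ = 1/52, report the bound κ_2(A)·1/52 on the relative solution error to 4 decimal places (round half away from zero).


6.7048

AᵀA = [35878891328/826586393 67270422240/826586393; 67270422240/826586393 126133374500/826586393]; tr = 9530133284/48622729, det = 15366400/48622729
eigenvalues of AᵀA: λ = (tr ± √(tr²−4·det))/2 = 196, 78400/48622729
σ_max=√196=14, σ_min=√(78400/48622729)=(280/6973) → κ = 348.6500
worst-case relative error ≤ 348.6500 × 1/52 = 6.7048


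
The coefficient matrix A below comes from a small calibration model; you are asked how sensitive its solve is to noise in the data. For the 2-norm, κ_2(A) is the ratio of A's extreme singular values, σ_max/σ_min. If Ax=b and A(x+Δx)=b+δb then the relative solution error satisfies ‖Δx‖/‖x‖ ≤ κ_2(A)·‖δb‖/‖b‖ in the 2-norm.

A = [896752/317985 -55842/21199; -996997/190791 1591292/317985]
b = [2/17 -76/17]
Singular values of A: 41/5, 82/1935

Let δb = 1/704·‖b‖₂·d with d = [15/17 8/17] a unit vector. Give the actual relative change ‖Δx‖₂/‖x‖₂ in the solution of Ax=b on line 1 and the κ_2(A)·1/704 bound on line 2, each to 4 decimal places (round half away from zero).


0.0032
0.2749

largest singular value 41/5, smallest 82/1935
κ_2(A) = (41/5) / (82/1935) = 193.5000
perturbation bound = 193.5000·1/704 = 0.2749
solve Ax = b  →  x = [-32.1951 -34.5122]
2-norm of b is 4.4721; of x, 47.1976
δb = ε·‖b‖·d = [0.0056 0.0030]; solving A·Δx = δb gives ‖Δx‖ = 0.1499
dividing the unrounded norms, ‖Δx‖/‖x‖ = 0.0032
realised/bound (from unrounded values) ≈ 0.0116


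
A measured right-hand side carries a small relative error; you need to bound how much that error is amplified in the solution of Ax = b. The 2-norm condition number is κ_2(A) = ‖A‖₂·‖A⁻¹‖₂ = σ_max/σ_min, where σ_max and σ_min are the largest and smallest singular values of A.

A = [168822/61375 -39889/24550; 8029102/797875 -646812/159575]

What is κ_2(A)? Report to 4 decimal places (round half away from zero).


24.5500

AᵀA = [110853000904/1018567225 -9219767067/203713445; -9219767067/203713445 3107783065/162970756]; tr = 3083470889/24108100, det = 163047361/6027025
λ_max, λ_min = (3083470889/24108100 ± √9444900529970864721/581200485610000)/2 = 12769/100, 51076/241081
σ_max=√(12769/100)=(113/10), σ_min=√(51076/241081)=(226/491) → κ = 24.5500


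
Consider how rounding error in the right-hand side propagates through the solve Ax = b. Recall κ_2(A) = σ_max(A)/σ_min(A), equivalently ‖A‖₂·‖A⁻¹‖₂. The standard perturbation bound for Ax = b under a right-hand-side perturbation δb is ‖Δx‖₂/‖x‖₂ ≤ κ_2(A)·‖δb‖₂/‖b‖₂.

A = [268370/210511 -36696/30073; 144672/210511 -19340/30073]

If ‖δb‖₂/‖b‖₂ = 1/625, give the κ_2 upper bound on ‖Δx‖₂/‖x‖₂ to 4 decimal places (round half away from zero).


0.3416

M = AᵀA = [321634756/153338689 -43758000/21905527; -43758000/21905527 5953744/3129361]. tr(M)=729332/182329, det(M)=64/182329
solving λ² − 729332/182329·λ + 64/182329 = 0 gives λ = 4, 16/182329
κ = σ_max/σ_min = 2/(4/427) = 213.5000
worst-case relative error ≤ 213.5000 × 1/625 = 0.3416


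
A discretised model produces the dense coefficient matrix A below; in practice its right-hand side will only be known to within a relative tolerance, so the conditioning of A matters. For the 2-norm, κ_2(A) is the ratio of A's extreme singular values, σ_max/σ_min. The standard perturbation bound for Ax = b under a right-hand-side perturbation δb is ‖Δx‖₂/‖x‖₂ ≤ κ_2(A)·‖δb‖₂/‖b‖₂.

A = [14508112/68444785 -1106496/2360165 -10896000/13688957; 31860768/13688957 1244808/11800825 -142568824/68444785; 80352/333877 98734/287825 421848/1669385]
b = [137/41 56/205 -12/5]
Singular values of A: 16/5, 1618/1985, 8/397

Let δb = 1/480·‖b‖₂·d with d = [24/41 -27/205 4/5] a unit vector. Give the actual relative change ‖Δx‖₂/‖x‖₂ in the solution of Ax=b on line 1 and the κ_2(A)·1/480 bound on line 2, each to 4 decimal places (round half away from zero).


0.0867
0.3308

from the listed singular values, σ₁ = 16/5, σ_n = 8/397
κ_2(A) = (16/5) / (8/397) = 158.8000
perturbation bound = 158.8000·1/480 = 0.3308
solve Ax = b  →  x = [-2.1077 -3.5536 -2.6662]
‖b‖ = 4.1231, ‖x‖ = 4.9172
with δb = [0.0050 -0.0011 0.0069], A·Δx = δb → ‖Δx‖ = 0.4263
relative error = 0.0867
realised/bound (from unrounded values) ≈ 0.2620


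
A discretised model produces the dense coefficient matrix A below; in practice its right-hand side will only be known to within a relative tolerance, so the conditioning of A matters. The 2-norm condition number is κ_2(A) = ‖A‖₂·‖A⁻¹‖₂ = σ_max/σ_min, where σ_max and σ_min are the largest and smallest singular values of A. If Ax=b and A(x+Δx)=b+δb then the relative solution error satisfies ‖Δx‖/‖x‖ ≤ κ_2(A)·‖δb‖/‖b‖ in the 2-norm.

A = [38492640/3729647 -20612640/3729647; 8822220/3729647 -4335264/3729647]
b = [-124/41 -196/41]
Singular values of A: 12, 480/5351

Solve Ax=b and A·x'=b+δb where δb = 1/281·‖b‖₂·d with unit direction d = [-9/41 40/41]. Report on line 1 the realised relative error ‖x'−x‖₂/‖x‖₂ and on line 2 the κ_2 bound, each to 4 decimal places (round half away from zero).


σ_max = 12, σ_min = 480/5351
κ_2(A) = 12 / (480/5351) = 133.7750
perturbation bound = 133.7750·1/281 = 0.4761
solve Ax = b  →  x = [-21.2784 -39.1887]
‖b‖ = 5.6569, ‖x‖ = 44.5929
δb = ε·‖b‖·d = [-0.0044 0.0196]; solving A·Δx = δb gives ‖Δx‖ = 0.2244
realised ‖Δx‖/‖x‖ = 0.0050
realised/bound (from unrounded values) ≈ 0.0106

0.0050
0.4761


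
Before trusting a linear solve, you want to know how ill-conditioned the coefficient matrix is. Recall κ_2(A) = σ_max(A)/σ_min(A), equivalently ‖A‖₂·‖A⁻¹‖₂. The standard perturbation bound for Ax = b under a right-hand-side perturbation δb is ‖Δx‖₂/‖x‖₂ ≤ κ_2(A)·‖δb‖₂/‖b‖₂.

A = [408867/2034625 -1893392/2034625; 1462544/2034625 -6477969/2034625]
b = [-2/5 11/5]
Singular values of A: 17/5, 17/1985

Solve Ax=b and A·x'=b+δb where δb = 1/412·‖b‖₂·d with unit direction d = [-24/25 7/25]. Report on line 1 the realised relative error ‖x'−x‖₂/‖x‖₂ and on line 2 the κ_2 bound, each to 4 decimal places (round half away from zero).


largest singular value 17/5, smallest 17/1985
condition number: (17/5) ÷ (17/1985) = 397.0000
κ_2(A)·‖δb‖/‖b‖ = 0.9636
solve Ax = b  →  x = [114.0459 25.0574]
‖b‖₂ = 2.2361 and ‖x‖₂ = 116.7662
with δb = [-0.0052 0.0015], A·Δx = δb → ‖Δx‖ = 0.6337
realised ‖Δx‖/‖x‖ = 0.0054
realised/bound (from unrounded values) ≈ 0.0056

0.0054
0.9636


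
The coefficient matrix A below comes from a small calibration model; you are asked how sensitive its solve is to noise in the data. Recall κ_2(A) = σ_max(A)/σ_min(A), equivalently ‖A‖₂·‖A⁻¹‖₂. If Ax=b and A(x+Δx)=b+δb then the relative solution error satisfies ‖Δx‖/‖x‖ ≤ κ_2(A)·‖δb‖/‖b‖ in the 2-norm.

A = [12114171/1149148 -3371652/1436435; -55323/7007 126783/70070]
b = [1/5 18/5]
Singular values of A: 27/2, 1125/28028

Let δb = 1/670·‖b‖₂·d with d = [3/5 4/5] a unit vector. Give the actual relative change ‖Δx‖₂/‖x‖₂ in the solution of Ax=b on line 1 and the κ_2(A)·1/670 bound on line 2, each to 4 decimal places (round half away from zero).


0.0018
0.5020

σ_max = 27/2, σ_min = 1125/28028
κ_2(A) = (27/2) / (1125/28028) = 336.3360
worst-case relative error ≤ 336.3360 × 1/670 = 0.5020
solve Ax = b  →  x = [16.2621 72.9509]
‖b‖₂ = 3.6056 and ‖x‖₂ = 74.7415
Δx = A⁻¹·δb where δb = 1/670·3.6056·d; ‖Δx‖ = 0.1341
realised ‖Δx‖/‖x‖ = 0.0018
realised/bound (from unrounded values) ≈ 0.0036


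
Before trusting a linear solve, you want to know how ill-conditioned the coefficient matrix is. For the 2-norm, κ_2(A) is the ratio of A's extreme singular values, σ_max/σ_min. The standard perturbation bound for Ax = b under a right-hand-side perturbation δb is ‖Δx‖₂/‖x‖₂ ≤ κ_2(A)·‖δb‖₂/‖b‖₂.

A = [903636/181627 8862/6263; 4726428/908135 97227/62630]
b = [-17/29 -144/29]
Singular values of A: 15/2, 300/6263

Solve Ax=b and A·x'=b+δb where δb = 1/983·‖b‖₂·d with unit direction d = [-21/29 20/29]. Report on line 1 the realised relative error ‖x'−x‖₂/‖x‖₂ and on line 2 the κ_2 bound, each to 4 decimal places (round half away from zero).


largest singular value 15/2, smallest 300/6263
condition number: (15/2) ÷ (300/6263) = 156.5750
perturbation bound = 156.5750·1/983 = 0.1593
solve Ax = b  →  x = [17.0244 -60.2741]
2-norm of b is 5.0000; of x, 62.6323
Δx = A⁻¹·δb where δb = 1/983·5.0000·d; ‖Δx‖ = 0.1062
relative error = 0.0017
so the bound overstates the realised error by a factor of ≈ 93.9484 (computed from the unrounded values)

0.0017
0.1593


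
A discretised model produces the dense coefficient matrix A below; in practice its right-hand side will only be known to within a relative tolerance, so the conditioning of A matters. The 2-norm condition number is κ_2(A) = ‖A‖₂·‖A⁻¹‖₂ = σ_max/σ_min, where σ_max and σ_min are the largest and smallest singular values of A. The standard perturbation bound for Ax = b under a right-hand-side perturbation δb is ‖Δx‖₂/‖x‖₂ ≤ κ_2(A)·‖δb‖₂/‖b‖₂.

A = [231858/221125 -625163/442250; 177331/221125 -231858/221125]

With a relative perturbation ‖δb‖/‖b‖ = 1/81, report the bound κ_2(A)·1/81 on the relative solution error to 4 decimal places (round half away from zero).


1.7472

AᵀA = [3408176629/1955850625 -4543605297/1955850625; -4543605297/1955850625 24234452209/7823402500]; tr = 1514686349/312936100, det = 14641/12517444
char-poly roots: 121/25 and 3025/12517444
σ_max=√(121/25)=(11/5), σ_min=√(3025/12517444)=(55/3538) → κ = 141.5200
κ_2(A)·‖δb‖/‖b‖ = 1.7472


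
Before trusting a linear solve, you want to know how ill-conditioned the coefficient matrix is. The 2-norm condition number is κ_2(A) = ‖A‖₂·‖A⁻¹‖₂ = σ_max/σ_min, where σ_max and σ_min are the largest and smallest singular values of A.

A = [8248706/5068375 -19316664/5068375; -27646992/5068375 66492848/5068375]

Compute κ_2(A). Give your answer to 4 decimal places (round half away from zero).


389.8750

M = AᵀA = [1331835707716/41101480225 -639252710064/8220296045; -639252710064/8220296045 7671091749184/41101480225]. tr(M)=2130870404/9728161, det(M)=1919140864/6080100625
solving λ² − 2130870404/9728161·λ + 1919140864/6080100625 = 0 gives λ = 5476/25, 350464/243204025
σ_max=√(5476/25)=(74/5), σ_min=√(350464/243204025)=(592/15595) → κ = 389.8750


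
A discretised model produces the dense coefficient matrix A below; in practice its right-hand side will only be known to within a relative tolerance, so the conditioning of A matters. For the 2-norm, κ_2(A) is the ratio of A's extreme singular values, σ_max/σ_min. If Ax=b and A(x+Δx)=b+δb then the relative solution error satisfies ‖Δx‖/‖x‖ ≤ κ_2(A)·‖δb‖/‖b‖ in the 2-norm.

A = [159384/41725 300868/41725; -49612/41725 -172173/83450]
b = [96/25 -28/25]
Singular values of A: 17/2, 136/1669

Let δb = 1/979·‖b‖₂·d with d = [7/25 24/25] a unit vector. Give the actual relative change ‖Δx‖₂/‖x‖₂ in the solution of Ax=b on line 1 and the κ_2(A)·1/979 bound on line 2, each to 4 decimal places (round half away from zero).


0.1066
0.1066

from the listed singular values, σ₁ = 17/2, σ_n = 136/1669
κ = σ_max/σ_min = (17/2)/(136/1669) = 104.3125
κ_2(A)·‖δb‖/‖b‖ = 0.1066
solve Ax = b  →  x = [0.2215 0.4152]
‖b‖ = 4.0000, ‖x‖ = 0.4706
Δx = A⁻¹·δb where δb = 1/979·4.0000·d; ‖Δx‖ = 0.0501
dividing the unrounded norms, ‖Δx‖/‖x‖ = 0.1066
tightness: 0.1066 against a bound of 0.1066; the bound is attained (ratio 1)


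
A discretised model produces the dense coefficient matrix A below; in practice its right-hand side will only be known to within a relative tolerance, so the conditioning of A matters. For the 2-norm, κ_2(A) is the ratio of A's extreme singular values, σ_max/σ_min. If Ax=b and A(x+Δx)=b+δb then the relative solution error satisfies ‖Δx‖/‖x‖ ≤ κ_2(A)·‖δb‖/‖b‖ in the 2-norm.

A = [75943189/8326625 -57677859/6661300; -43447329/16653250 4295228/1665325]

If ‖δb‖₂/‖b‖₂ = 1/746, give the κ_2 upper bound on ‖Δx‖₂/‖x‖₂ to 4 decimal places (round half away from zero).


0.2463

form AᵀA = [39931427550709/443729176900 -7605556664391/88745835380; -7605556664391/88745835380 5795070649561/70996668304] with trace 362190816221/2110483600 and determinant 294499921/337677376
solving λ² − 362190816221/2110483600·λ + 294499921/337677376 = 0 gives λ = 17161/100, 429025/84419344
κ = σ_max/σ_min = (131/10)/(655/9188) = 183.7600
perturbation bound = 183.7600·1/746 = 0.2463


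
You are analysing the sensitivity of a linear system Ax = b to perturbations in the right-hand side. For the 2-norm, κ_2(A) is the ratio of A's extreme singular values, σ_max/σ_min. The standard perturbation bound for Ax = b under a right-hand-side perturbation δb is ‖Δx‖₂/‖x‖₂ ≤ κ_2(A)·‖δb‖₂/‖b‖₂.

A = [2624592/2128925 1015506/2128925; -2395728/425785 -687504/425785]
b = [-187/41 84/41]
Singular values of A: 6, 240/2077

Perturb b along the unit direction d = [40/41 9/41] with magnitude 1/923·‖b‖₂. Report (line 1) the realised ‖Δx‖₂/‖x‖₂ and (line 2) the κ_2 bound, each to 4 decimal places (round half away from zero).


0.0014
0.0563

from the listed singular values, σ₁ = 6, σ_n = 240/2077
condition number: 6 ÷ (240/2077) = 51.9250
perturbation bound = 51.9250·1/923 = 0.0563
solve Ax = b  →  x = [9.2127 -33.3720]
2-norm of b is 5.0000; of x, 34.6203
re-solving with b+δb shifts x by Δx of norm 0.0469
realised ‖Δx‖/‖x‖ = 0.0014
realised/bound (from unrounded values) ≈ 0.0241


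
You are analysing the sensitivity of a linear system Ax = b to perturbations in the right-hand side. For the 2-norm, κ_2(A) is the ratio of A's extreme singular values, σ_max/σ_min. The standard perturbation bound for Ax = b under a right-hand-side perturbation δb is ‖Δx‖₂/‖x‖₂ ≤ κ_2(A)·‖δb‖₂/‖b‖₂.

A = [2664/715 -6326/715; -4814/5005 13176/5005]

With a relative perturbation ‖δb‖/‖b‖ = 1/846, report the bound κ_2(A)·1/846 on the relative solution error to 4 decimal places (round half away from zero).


M = AᵀA = [1141300/77077 -2736000/77077; -2736000/77077 6567700/77077]. tr(M)=593000/5929, det(M)=10000/5929
solving λ² − 593000/5929·λ + 10000/5929 = 0 gives λ = 100, 100/5929
κ = σ_max/σ_min = 10/(10/77) = 77.0000
perturbation bound = 77.0000·1/846 = 0.0910

0.0910


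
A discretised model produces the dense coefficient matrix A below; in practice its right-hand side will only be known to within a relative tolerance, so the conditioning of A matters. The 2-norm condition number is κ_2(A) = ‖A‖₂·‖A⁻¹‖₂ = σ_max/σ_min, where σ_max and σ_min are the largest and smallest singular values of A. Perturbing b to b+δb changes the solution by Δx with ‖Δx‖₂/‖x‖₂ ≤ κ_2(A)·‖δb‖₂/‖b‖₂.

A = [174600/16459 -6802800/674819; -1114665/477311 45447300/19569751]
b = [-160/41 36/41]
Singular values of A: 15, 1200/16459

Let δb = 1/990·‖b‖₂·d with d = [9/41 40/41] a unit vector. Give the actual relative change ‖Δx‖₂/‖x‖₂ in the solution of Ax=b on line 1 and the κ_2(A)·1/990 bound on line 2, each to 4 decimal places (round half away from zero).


0.2078
0.2078

from the listed singular values, σ₁ = 15, σ_n = 1200/16459
κ = σ_max/σ_min = 15/(1200/16459) = 205.7375
bound on ‖Δx‖/‖x‖: κ·ε = 205.7375·1/990 = 0.2078
solve Ax = b  →  x = [-0.1931 0.1839]
‖b‖ = 4.0000, ‖x‖ = 0.2667
re-solving with b+δb shifts x by Δx of norm 0.0554
relative error = 0.2078
realised/bound = 1 exactly: the bound is attained for this b and d
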